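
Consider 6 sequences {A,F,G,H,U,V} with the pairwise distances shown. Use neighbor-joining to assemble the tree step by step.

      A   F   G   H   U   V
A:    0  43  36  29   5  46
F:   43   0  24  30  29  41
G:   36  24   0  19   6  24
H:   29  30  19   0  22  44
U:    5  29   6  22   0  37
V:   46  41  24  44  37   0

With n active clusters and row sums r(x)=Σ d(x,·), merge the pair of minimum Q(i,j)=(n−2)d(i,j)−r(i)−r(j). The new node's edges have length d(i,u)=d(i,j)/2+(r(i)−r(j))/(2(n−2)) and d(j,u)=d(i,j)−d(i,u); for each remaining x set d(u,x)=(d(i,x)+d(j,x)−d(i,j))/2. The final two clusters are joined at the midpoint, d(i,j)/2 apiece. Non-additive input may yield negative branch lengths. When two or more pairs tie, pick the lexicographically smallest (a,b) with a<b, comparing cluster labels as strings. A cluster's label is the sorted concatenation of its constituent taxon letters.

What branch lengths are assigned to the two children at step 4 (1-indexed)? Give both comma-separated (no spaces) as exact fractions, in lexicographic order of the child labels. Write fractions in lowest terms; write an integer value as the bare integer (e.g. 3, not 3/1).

51/16,273/16

step 1: merge (A,U) at d=5, Q=-238; branch lengths A→10, U→-5; new cluster AU
  updated: d(AU,F)=67/2, d(AU,G)=37/2, d(AU,H)=23, d(AU,V)=39
step 2: merge (G,V) at d=24, Q=-323/2; branch lengths G→19/12, V→269/12; new cluster GV
  updated: d(AU,GV)=67/4, d(F,GV)=41/2, d(GV,H)=39/2
step 3: merge (AU,H) at d=23, Q=-399/4; branch lengths AU→187/16, H→181/16; new cluster AHU
  updated: d(AHU,F)=81/4, d(AHU,GV)=53/8
step 4: merge (AHU,F) at d=81/4, Q=-379/8; branch lengths AHU→51/16, F→273/16; new cluster AFHU
  updated: d(AFHU,GV)=55/16
step 5: merge (AFHU,GV) at d=55/16; branch lengths AFHU→55/32, GV→55/32; new cluster AFGHUV
final tree: ((((A:10,U:-5):187/16,H:181/16):51/16,F:273/16):55/32,(G:19/12,V:269/12):55/32)
total length: 1211/16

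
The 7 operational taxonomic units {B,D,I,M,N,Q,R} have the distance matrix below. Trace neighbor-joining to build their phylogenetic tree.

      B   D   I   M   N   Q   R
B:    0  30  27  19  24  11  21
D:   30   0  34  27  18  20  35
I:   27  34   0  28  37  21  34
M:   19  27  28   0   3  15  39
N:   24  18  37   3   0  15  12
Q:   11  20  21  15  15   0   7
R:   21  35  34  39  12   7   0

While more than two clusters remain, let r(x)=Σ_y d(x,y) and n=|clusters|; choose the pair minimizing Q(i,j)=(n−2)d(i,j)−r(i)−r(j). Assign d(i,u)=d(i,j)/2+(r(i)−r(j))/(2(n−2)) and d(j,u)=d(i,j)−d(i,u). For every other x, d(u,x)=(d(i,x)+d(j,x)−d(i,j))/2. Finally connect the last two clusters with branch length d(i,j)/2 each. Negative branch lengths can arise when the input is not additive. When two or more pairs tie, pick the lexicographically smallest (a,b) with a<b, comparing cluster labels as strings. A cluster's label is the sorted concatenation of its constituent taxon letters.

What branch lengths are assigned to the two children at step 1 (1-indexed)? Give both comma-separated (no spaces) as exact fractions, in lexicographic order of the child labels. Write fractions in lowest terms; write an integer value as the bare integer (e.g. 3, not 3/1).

37/10,-7/10

iteration 1: select M,N (d=3, Q=-225); attach at lengths (37/10, -7/10); label the merged cluster MN
  updated: d(B,MN)=20, d(D,MN)=21, d(I,MN)=31, d(MN,Q)=27/2, d(MN,R)=24
iteration 2: select D,MN (d=21, Q=-331/2); attach at lengths (229/16, 107/16); label the merged cluster DMN
  updated: d(B,DMN)=29/2, d(DMN,I)=22, d(DMN,Q)=25/4, d(DMN,R)=19
iteration 3: select Q,R (d=7, Q=-421/4); attach at lengths (-59/24, 227/24); label the merged cluster QR
  updated: d(B,QR)=25/2, d(DMN,QR)=73/8, d(I,QR)=24
iteration 4: select B,QR (d=25/2, Q=-597/8); attach at lengths (267/32, 133/32); label the merged cluster BQR
  updated: d(BQR,DMN)=89/16, d(BQR,I)=77/4
iteration 5: select BQR,DMN (d=89/16, Q=-749/16); attach at lengths (45/32, 133/32); label the merged cluster BDMNQR
  updated: d(BDMNQR,I)=571/32
iteration 6: select BDMNQR,I (d=571/32); attach at lengths (571/64, 571/64); label the merged cluster BDIMNQR
final tree: (((B:267/32,(Q:-59/24,R:227/24):133/32):45/32,(D:229/16,(M:37/10,N:-7/10):107/16):133/32):571/64,I:571/64)
total length: 2141/32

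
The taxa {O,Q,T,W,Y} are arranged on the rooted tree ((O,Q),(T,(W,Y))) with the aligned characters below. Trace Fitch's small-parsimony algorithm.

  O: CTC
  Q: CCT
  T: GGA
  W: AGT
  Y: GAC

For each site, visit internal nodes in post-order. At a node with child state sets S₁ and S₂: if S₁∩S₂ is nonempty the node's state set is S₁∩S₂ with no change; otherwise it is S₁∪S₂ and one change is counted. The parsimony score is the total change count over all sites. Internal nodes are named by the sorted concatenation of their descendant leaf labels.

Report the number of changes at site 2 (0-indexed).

3

site 0, node OQ: O={C} ∩ Q={C} → {C} (+0)
site 0, node WY: W={A} ∪ Y={G} → {A,G} (+1)
site 0, node TWY: T={G} ∩ WY={A,G} → {G} (+0)
site 0, node OQTWY: OQ={C} ∪ TWY={G} → {C,G} (+1)
site 1, node OQ: O={T} ∪ Q={C} → {C,T} (+1)
site 1, node WY: W={G} ∪ Y={A} → {A,G} (+1)
site 1, node TWY: T={G} ∩ WY={A,G} → {G} (+0)
site 1, node OQTWY: OQ={C,T} ∪ TWY={G} → {C,G,T} (+1)
site 2, node OQ: O={C} ∪ Q={T} → {C,T} (+1)
site 2, node WY: W={T} ∪ Y={C} → {C,T} (+1)
site 2, node TWY: T={A} ∪ WY={C,T} → {A,C,T} (+1)
site 2, node OQTWY: OQ={C,T} ∩ TWY={A,C,T} → {C,T} (+0)
per-site changes: [2, 3, 3]; total = 8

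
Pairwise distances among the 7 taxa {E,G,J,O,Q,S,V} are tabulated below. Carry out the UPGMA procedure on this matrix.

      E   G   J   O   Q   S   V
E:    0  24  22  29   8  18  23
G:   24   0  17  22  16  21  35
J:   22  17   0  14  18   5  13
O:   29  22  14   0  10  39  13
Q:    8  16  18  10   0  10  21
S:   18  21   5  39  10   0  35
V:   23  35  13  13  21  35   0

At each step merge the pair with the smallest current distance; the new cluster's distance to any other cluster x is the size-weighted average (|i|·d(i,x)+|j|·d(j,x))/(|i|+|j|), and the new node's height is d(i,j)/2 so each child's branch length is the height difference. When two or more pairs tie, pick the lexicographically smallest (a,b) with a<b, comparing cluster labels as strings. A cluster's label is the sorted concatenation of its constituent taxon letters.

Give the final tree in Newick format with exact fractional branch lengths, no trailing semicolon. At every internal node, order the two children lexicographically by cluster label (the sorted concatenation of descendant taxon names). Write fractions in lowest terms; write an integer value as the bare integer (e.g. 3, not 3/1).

((((E:4,Q:4):9/2,(J:5/2,S:5/2):6):5/4,G:39/4):23/10,(O:13/2,V:13/2):111/20)

1. join J+S (d=5) ⇒ JS; edges |J|=5/2, |S|=5/2
  updated: d(E,JS)=20, d(G,JS)=19, d(JS,O)=53/2, d(JS,Q)=14, d(JS,V)=24
2. join E+Q (d=8) ⇒ EQ; edges |E|=4, |Q|=4
  updated: d(EQ,G)=20, d(EQ,JS)=17, d(EQ,O)=39/2, d(EQ,V)=22
3. join O+V (d=13) ⇒ OV; edges |O|=13/2, |V|=13/2
  updated: d(EQ,OV)=83/4, d(G,OV)=57/2, d(JS,OV)=101/4
4. join EQ+JS (d=17) ⇒ EJQS; edges |EQ|=9/2, |JS|=6
  updated: d(EJQS,G)=39/2, d(EJQS,OV)=23
5. join EJQS+G (d=39/2) ⇒ EGJQS; edges |EJQS|=5/4, |G|=39/4
  updated: d(EGJQS,OV)=241/10
6. join EGJQS+OV (d=241/10) ⇒ EGJOQSV; edges |EGJQS|=23/10, |OV|=111/20
final tree: ((((E:4,Q:4):9/2,(J:5/2,S:5/2):6):5/4,G:39/4):23/10,(O:13/2,V:13/2):111/20)
total length: 1107/20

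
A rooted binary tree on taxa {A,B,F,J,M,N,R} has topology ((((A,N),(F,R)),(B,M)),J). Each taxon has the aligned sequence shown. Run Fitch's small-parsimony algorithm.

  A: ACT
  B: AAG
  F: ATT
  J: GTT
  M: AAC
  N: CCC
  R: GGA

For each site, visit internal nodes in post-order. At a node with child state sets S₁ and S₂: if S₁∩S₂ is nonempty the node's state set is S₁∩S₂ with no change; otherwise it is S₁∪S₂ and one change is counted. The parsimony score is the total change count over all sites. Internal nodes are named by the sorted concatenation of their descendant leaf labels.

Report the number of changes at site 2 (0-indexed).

4

site 0, node AN: A={A} ∪ N={C} → {A,C} (+1)
site 0, node FR: F={A} ∪ R={G} → {A,G} (+1)
site 0, node AFNR: AN={A,C} ∩ FR={A,G} → {A} (+0)
site 0, node BM: B={A} ∩ M={A} → {A} (+0)
site 0, node ABFMNR: AFNR={A} ∩ BM={A} → {A} (+0)
site 0, node ABFJMNR: ABFMNR={A} ∪ J={G} → {A,G} (+1)
site 1, node AN: A={C} ∩ N={C} → {C} (+0)
site 1, node FR: F={T} ∪ R={G} → {G,T} (+1)
site 1, node AFNR: AN={C} ∪ FR={G,T} → {C,G,T} (+1)
site 1, node BM: B={A} ∩ M={A} → {A} (+0)
site 1, node ABFMNR: AFNR={C,G,T} ∪ BM={A} → {A,C,G,T} (+1)
site 1, node ABFJMNR: ABFMNR={A,C,G,T} ∩ J={T} → {T} (+0)
site 2, node AN: A={T} ∪ N={C} → {C,T} (+1)
site 2, node FR: F={T} ∪ R={A} → {A,T} (+1)
site 2, node AFNR: AN={C,T} ∩ FR={A,T} → {T} (+0)
site 2, node BM: B={G} ∪ M={C} → {C,G} (+1)
site 2, node ABFMNR: AFNR={T} ∪ BM={C,G} → {C,G,T} (+1)
site 2, node ABFJMNR: ABFMNR={C,G,T} ∩ J={T} → {T} (+0)
per-site changes: [3, 3, 4]; total = 10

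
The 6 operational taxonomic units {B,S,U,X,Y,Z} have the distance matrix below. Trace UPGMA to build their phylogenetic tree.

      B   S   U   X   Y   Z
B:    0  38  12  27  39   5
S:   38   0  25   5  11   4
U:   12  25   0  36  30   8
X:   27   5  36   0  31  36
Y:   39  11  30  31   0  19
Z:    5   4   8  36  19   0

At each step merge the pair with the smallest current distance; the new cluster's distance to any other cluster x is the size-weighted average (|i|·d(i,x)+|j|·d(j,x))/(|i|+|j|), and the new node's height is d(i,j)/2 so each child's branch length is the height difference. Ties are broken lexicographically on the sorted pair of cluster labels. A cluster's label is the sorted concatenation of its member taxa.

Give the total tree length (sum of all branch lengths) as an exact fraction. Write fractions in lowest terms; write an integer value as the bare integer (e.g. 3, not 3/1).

107/2

step 1: merge (S,Z) at d=4; branch lengths S→2, Z→2; new cluster SZ
  updated: d(B,SZ)=43/2, d(SZ,U)=33/2, d(SZ,X)=41/2, d(SZ,Y)=15
step 2: merge (B,U) at d=12; branch lengths B→6, U→6; new cluster BU
  updated: d(BU,SZ)=19, d(BU,X)=63/2, d(BU,Y)=69/2
step 3: merge (SZ,Y) at d=15; branch lengths SZ→11/2, Y→15/2; new cluster SYZ
  updated: d(BU,SYZ)=145/6, d(SYZ,X)=24
step 4: merge (SYZ,X) at d=24; branch lengths SYZ→9/2, X→12; new cluster SXYZ
  updated: d(BU,SXYZ)=26
step 5: merge (BU,SXYZ) at d=26; branch lengths BU→7, SXYZ→1; new cluster BSUXYZ
final tree: ((B:6,U:6):7,(((S:2,Z:2):11/2,Y:15/2):9/2,X:12):1)
total length: 107/2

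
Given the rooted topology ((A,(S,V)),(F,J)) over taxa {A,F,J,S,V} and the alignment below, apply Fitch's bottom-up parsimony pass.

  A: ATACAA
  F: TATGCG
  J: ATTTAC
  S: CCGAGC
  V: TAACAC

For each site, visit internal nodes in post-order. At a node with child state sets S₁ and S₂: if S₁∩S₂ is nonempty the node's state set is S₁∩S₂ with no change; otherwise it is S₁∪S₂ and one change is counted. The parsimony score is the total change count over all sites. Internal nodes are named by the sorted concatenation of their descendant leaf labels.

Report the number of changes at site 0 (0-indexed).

SV@0: {C} ∪ {T} = {C,T} (union, +1)
ASV@0: {A} ∪ {C,T} = {A,C,T} (union, +1)
FJ@0: {T} ∪ {A} = {A,T} (union, +1)
AFJSV@0: {A,C,T} ∩ {A,T} = {A,T} (intersection, +0)
SV@1: {C} ∪ {A} = {A,C} (union, +1)
ASV@1: {T} ∪ {A,C} = {A,C,T} (union, +1)
FJ@1: {A} ∪ {T} = {A,T} (union, +1)
AFJSV@1: {A,C,T} ∩ {A,T} = {A,T} (intersection, +0)
SV@2: {G} ∪ {A} = {A,G} (union, +1)
ASV@2: {A} ∩ {A,G} = {A} (intersection, +0)
FJ@2: {T} ∩ {T} = {T} (intersection, +0)
AFJSV@2: {A} ∪ {T} = {A,T} (union, +1)
SV@3: {A} ∪ {C} = {A,C} (union, +1)
ASV@3: {C} ∩ {A,C} = {C} (intersection, +0)
FJ@3: {G} ∪ {T} = {G,T} (union, +1)
AFJSV@3: {C} ∪ {G,T} = {C,G,T} (union, +1)
SV@4: {G} ∪ {A} = {A,G} (union, +1)
ASV@4: {A} ∩ {A,G} = {A} (intersection, +0)
FJ@4: {C} ∪ {A} = {A,C} (union, +1)
AFJSV@4: {A} ∩ {A,C} = {A} (intersection, +0)
SV@5: {C} ∩ {C} = {C} (intersection, +0)
ASV@5: {A} ∪ {C} = {A,C} (union, +1)
FJ@5: {G} ∪ {C} = {C,G} (union, +1)
AFJSV@5: {A,C} ∩ {C,G} = {C} (intersection, +0)
per-site changes: [3, 3, 2, 3, 2, 2]; total = 15

3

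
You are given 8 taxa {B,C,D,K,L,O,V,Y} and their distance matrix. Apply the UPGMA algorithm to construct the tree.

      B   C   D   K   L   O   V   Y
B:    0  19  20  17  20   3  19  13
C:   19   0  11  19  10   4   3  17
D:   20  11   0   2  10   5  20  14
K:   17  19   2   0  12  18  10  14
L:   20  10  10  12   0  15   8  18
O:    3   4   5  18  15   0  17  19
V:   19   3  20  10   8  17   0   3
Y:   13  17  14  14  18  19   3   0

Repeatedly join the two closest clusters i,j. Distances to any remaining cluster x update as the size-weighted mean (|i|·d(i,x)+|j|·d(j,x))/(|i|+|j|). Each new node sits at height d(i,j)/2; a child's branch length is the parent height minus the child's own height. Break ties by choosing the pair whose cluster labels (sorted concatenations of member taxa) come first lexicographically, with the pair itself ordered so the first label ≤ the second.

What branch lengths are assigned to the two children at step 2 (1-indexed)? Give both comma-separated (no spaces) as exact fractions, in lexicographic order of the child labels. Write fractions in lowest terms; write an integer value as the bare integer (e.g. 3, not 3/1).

3/2,3/2

1. join D+K (d=2) ⇒ DK; edges |D|=1, |K|=1
  updated: d(B,DK)=37/2, d(C,DK)=15, d(DK,L)=11, d(DK,O)=23/2, d(DK,V)=15, d(DK,Y)=14
2. join B+O (d=3) ⇒ BO; edges |B|=3/2, |O|=3/2
  updated: d(BO,C)=23/2, d(BO,DK)=15, d(BO,L)=35/2, d(BO,V)=18, d(BO,Y)=16
3. join C+V (d=3) ⇒ CV; edges |C|=3/2, |V|=3/2
  updated: d(BO,CV)=59/4, d(CV,DK)=15, d(CV,L)=9, d(CV,Y)=10
4. join CV+L (d=9) ⇒ CLV; edges |CV|=3, |L|=9/2
  updated: d(BO,CLV)=47/3, d(CLV,DK)=41/3, d(CLV,Y)=38/3
5. join CLV+Y (d=38/3) ⇒ CLVY; edges |CLV|=11/6, |Y|=19/3
  updated: d(BO,CLVY)=63/4, d(CLVY,DK)=55/4
6. join CLVY+DK (d=55/4) ⇒ CDKLVY; edges |CLVY|=13/24, |DK|=47/8
  updated: d(BO,CDKLVY)=31/2
7. join BO+CDKLVY (d=31/2) ⇒ BCDKLOVY; edges |BO|=25/4, |CDKLVY|=7/8
final tree: ((B:3/2,O:3/2):25/4,((((C:3/2,V:3/2):3,L:9/2):11/6,Y:19/3):13/24,(D:1,K:1):47/8):7/8)
total length: 893/24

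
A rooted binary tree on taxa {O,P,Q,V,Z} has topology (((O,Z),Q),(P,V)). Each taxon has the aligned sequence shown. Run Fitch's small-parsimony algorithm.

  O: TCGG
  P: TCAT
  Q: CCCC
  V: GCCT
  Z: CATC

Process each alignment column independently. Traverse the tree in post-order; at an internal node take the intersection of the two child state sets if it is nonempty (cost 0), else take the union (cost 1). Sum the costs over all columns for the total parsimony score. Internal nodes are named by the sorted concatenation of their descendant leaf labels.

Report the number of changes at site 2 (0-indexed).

[col 0] OZ: children O:{T}, Z:{C} ∪→ {C,T}; cost 1
[col 0] OQZ: children OZ:{C,T}, Q:{C} ∩→ {C}; cost 0
[col 0] PV: children P:{T}, V:{G} ∪→ {G,T}; cost 1
[col 0] OPQVZ: children OQZ:{C}, PV:{G,T} ∪→ {C,G,T}; cost 1
[col 1] OZ: children O:{C}, Z:{A} ∪→ {A,C}; cost 1
[col 1] OQZ: children OZ:{A,C}, Q:{C} ∩→ {C}; cost 0
[col 1] PV: children P:{C}, V:{C} ∩→ {C}; cost 0
[col 1] OPQVZ: children OQZ:{C}, PV:{C} ∩→ {C}; cost 0
[col 2] OZ: children O:{G}, Z:{T} ∪→ {G,T}; cost 1
[col 2] OQZ: children OZ:{G,T}, Q:{C} ∪→ {C,G,T}; cost 1
[col 2] PV: children P:{A}, V:{C} ∪→ {A,C}; cost 1
[col 2] OPQVZ: children OQZ:{C,G,T}, PV:{A,C} ∩→ {C}; cost 0
[col 3] OZ: children O:{G}, Z:{C} ∪→ {C,G}; cost 1
[col 3] OQZ: children OZ:{C,G}, Q:{C} ∩→ {C}; cost 0
[col 3] PV: children P:{T}, V:{T} ∩→ {T}; cost 0
[col 3] OPQVZ: children OQZ:{C}, PV:{T} ∪→ {C,T}; cost 1
per-site changes: [3, 1, 3, 2]; total = 9

3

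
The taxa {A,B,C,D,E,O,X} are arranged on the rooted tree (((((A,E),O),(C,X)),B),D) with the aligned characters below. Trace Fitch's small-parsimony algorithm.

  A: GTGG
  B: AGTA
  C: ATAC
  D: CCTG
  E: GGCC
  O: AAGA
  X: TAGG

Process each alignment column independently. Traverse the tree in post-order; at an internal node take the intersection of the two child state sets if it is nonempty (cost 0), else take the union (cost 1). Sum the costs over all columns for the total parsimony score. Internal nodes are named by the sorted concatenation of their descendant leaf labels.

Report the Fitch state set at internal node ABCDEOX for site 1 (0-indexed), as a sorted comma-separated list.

AE@0: {G} ∩ {G} = {G} (intersection, +0)
AEO@0: {G} ∪ {A} = {A,G} (union, +1)
CX@0: {A} ∪ {T} = {A,T} (union, +1)
ACEOX@0: {A,G} ∩ {A,T} = {A} (intersection, +0)
ABCEOX@0: {A} ∩ {A} = {A} (intersection, +0)
ABCDEOX@0: {A} ∪ {C} = {A,C} (union, +1)
AE@1: {T} ∪ {G} = {G,T} (union, +1)
AEO@1: {G,T} ∪ {A} = {A,G,T} (union, +1)
CX@1: {T} ∪ {A} = {A,T} (union, +1)
ACEOX@1: {A,G,T} ∩ {A,T} = {A,T} (intersection, +0)
ABCEOX@1: {A,T} ∪ {G} = {A,G,T} (union, +1)
ABCDEOX@1: {A,G,T} ∪ {C} = {A,C,G,T} (union, +1)
AE@2: {G} ∪ {C} = {C,G} (union, +1)
AEO@2: {C,G} ∩ {G} = {G} (intersection, +0)
CX@2: {A} ∪ {G} = {A,G} (union, +1)
ACEOX@2: {G} ∩ {A,G} = {G} (intersection, +0)
ABCEOX@2: {G} ∪ {T} = {G,T} (union, +1)
ABCDEOX@2: {G,T} ∩ {T} = {T} (intersection, +0)
AE@3: {G} ∪ {C} = {C,G} (union, +1)
AEO@3: {C,G} ∪ {A} = {A,C,G} (union, +1)
CX@3: {C} ∪ {G} = {C,G} (union, +1)
ACEOX@3: {A,C,G} ∩ {C,G} = {C,G} (intersection, +0)
ABCEOX@3: {C,G} ∪ {A} = {A,C,G} (union, +1)
ABCDEOX@3: {A,C,G} ∩ {G} = {G} (intersection, +0)
per-site changes: [3, 5, 3, 4]; total = 15

A,C,G,T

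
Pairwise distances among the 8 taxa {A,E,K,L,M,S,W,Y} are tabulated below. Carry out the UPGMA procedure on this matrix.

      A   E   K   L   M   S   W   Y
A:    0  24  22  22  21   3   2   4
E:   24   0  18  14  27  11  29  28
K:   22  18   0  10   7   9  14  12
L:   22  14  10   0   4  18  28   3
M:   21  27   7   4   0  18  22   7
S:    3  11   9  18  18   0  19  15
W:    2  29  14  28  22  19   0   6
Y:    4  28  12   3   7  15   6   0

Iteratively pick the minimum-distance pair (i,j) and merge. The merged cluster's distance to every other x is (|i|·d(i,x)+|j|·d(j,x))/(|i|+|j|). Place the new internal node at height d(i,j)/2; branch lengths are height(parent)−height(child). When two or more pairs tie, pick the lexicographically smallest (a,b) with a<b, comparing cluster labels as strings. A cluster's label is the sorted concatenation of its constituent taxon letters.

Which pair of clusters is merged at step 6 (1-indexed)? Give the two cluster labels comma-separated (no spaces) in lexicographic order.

iteration 1: select A,W (d=2); attach at lengths (1, 1); label the merged cluster AW
  updated: d(AW,E)=53/2, d(AW,K)=18, d(AW,L)=25, d(AW,M)=43/2, d(AW,S)=11, d(AW,Y)=5
iteration 2: select L,Y (d=3); attach at lengths (3/2, 3/2); label the merged cluster LY
  updated: d(AW,LY)=15, d(E,LY)=21, d(K,LY)=11, d(LY,M)=11/2, d(LY,S)=33/2
iteration 3: select LY,M (d=11/2); attach at lengths (5/4, 11/4); label the merged cluster LMY
  updated: d(AW,LMY)=103/6, d(E,LMY)=23, d(K,LMY)=29/3, d(LMY,S)=17
iteration 4: select K,S (d=9); attach at lengths (9/2, 9/2); label the merged cluster KS
  updated: d(AW,KS)=29/2, d(E,KS)=29/2, d(KS,LMY)=40/3
iteration 5: select KS,LMY (d=40/3); attach at lengths (13/6, 47/12); label the merged cluster KLMSY
  updated: d(AW,KLMSY)=161/10, d(E,KLMSY)=98/5
iteration 6: select AW,KLMSY (d=161/10); attach at lengths (141/20, 83/60); label the merged cluster AKLMSWY
  updated: d(AKLMSWY,E)=151/7
iteration 7: select AKLMSWY,E (d=151/7); attach at lengths (383/140, 151/14); label the merged cluster AEKLMSWY
final tree: (((A:1,W:1):141/20,((K:9/2,S:9/2):13/6,((L:3/2,Y:3/2):5/4,M:11/4):47/12):83/60):383/140,E:151/14)
total length: 4834/105

AW,KLMSY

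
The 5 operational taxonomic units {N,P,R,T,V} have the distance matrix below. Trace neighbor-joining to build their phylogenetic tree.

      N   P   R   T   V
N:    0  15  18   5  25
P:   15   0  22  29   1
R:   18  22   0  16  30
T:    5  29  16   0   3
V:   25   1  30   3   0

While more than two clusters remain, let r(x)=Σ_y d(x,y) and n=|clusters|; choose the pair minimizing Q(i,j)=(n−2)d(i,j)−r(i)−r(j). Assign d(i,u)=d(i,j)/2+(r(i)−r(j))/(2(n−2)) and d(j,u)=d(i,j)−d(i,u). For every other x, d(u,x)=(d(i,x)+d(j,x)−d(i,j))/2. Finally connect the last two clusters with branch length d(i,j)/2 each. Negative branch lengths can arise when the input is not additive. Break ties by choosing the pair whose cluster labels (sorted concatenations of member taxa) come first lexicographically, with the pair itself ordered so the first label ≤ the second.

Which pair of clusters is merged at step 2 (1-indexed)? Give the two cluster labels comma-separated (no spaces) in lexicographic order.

N,T

1. join P+V (d=1, Q=-123) ⇒ PV; edges |P|=11/6, |V|=-5/6
  updated: d(N,PV)=39/2, d(PV,R)=51/2, d(PV,T)=31/2
2. join N+T (d=5, Q=-69) ⇒ NT; edges |N|=4, |T|=1
  updated: d(NT,PV)=15, d(NT,R)=29/2
3. join NT+PV (d=15, Q=-55) ⇒ NPTV; edges |NT|=2, |PV|=13
  updated: d(NPTV,R)=25/2
4. join NPTV+R (d=25/2) ⇒ NPRTV; edges |NPTV|=25/4, |R|=25/4
final tree: (((N:4,T:1):2,(P:11/6,V:-5/6):13):25/4,R:25/4)
total length: 67/2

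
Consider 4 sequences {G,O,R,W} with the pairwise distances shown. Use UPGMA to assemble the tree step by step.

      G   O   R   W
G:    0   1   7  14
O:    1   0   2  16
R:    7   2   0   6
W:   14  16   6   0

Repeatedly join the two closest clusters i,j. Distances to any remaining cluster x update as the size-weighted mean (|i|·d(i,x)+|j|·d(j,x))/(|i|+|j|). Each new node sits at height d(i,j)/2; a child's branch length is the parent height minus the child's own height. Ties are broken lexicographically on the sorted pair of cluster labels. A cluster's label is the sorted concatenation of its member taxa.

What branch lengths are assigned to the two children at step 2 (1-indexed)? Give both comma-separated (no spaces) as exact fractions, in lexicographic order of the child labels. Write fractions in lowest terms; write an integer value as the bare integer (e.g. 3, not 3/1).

7/4,9/4

step 1: merge (G,O) at d=1; branch lengths G→1/2, O→1/2; new cluster GO
  updated: d(GO,R)=9/2, d(GO,W)=15
step 2: merge (GO,R) at d=9/2; branch lengths GO→7/4, R→9/4; new cluster GOR
  updated: d(GOR,W)=12
step 3: merge (GOR,W) at d=12; branch lengths GOR→15/4, W→6; new cluster GORW
final tree: (((G:1/2,O:1/2):7/4,R:9/4):15/4,W:6)
total length: 59/4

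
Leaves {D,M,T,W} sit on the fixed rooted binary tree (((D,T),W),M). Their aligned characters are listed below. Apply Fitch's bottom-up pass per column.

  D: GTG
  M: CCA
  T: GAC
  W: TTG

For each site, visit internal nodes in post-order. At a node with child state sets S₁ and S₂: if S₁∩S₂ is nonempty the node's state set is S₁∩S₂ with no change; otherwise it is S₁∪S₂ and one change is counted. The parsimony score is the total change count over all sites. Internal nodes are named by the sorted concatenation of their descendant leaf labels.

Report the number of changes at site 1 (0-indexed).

[col 0] DT: children D:{G}, T:{G} ∩→ {G}; cost 0
[col 0] DTW: children DT:{G}, W:{T} ∪→ {G,T}; cost 1
[col 0] DMTW: children DTW:{G,T}, M:{C} ∪→ {C,G,T}; cost 1
[col 1] DT: children D:{T}, T:{A} ∪→ {A,T}; cost 1
[col 1] DTW: children DT:{A,T}, W:{T} ∩→ {T}; cost 0
[col 1] DMTW: children DTW:{T}, M:{C} ∪→ {C,T}; cost 1
[col 2] DT: children D:{G}, T:{C} ∪→ {C,G}; cost 1
[col 2] DTW: children DT:{C,G}, W:{G} ∩→ {G}; cost 0
[col 2] DMTW: children DTW:{G}, M:{A} ∪→ {A,G}; cost 1
per-site changes: [2, 2, 2]; total = 6

2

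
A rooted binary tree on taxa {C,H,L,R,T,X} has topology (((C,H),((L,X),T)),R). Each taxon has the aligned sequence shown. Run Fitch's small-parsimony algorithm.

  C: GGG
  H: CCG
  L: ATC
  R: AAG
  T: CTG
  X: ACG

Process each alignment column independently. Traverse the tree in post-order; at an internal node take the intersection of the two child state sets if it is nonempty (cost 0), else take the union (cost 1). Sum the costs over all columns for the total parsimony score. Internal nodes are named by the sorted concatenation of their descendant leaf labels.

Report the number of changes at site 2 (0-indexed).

[col 0] CH: children C:{G}, H:{C} ∪→ {C,G}; cost 1
[col 0] LX: children L:{A}, X:{A} ∩→ {A}; cost 0
[col 0] LTX: children LX:{A}, T:{C} ∪→ {A,C}; cost 1
[col 0] CHLTX: children CH:{C,G}, LTX:{A,C} ∩→ {C}; cost 0
[col 0] CHLRTX: children CHLTX:{C}, R:{A} ∪→ {A,C}; cost 1
[col 1] CH: children C:{G}, H:{C} ∪→ {C,G}; cost 1
[col 1] LX: children L:{T}, X:{C} ∪→ {C,T}; cost 1
[col 1] LTX: children LX:{C,T}, T:{T} ∩→ {T}; cost 0
[col 1] CHLTX: children CH:{C,G}, LTX:{T} ∪→ {C,G,T}; cost 1
[col 1] CHLRTX: children CHLTX:{C,G,T}, R:{A} ∪→ {A,C,G,T}; cost 1
[col 2] CH: children C:{G}, H:{G} ∩→ {G}; cost 0
[col 2] LX: children L:{C}, X:{G} ∪→ {C,G}; cost 1
[col 2] LTX: children LX:{C,G}, T:{G} ∩→ {G}; cost 0
[col 2] CHLTX: children CH:{G}, LTX:{G} ∩→ {G}; cost 0
[col 2] CHLRTX: children CHLTX:{G}, R:{G} ∩→ {G}; cost 0
per-site changes: [3, 4, 1]; total = 8

1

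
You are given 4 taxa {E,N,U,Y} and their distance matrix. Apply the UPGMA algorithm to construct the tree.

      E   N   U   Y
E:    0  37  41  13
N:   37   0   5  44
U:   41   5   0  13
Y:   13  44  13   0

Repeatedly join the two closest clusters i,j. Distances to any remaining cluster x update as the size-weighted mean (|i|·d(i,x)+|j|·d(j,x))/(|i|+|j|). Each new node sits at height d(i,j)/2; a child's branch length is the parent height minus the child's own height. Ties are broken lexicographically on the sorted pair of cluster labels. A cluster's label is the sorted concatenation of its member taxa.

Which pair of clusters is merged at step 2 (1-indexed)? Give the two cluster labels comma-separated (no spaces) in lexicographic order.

step 1: merge (N,U) at d=5; branch lengths N→5/2, U→5/2; new cluster NU
  updated: d(E,NU)=39, d(NU,Y)=57/2
step 2: merge (E,Y) at d=13; branch lengths E→13/2, Y→13/2; new cluster EY
  updated: d(EY,NU)=135/4
step 3: merge (EY,NU) at d=135/4; branch lengths EY→83/8, NU→115/8; new cluster ENUY
final tree: ((E:13/2,Y:13/2):83/8,(N:5/2,U:5/2):115/8)
total length: 171/4

E,Y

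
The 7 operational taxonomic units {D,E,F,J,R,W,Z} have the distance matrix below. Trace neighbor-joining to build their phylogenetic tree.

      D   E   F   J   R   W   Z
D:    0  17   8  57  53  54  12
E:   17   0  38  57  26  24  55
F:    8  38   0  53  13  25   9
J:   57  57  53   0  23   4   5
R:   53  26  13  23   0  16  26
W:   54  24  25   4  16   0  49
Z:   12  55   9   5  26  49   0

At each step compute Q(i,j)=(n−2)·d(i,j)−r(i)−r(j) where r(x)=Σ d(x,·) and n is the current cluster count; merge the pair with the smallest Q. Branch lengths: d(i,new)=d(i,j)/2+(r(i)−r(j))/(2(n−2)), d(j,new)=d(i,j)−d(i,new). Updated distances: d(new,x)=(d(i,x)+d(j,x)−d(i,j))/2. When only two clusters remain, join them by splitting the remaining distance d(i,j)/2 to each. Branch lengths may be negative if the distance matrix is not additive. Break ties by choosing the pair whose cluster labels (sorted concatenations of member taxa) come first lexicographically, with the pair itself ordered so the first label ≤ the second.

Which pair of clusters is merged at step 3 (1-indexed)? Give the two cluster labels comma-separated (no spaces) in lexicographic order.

1. join J+W (d=4, Q=-351) ⇒ JW; edges |J|=47/10, |W|=-7/10
  updated: d(D,JW)=107/2, d(E,JW)=77/2, d(F,JW)=37, d(JW,R)=35/2, d(JW,Z)=25
2. join D+E (d=17, Q=-250) ⇒ DE; edges |D|=37/8, |E|=99/8
  updated: d(DE,F)=29/2, d(DE,JW)=75/2, d(DE,R)=31, d(DE,Z)=25
3. join JW+R (d=35/2, Q=-152) ⇒ JRW; edges |JW|=41/3, |R|=23/6
  updated: d(DE,JRW)=51/2, d(F,JRW)=65/4, d(JRW,Z)=67/4
4. join DE+F (d=29/2, Q=-303/4) ⇒ DEF; edges |DE|=217/16, |F|=15/16
  updated: d(DEF,JRW)=109/8, d(DEF,Z)=39/4
5. join DEF+JRW (d=109/8, Q=-321/8) ⇒ DEFJRW; edges |DEF|=53/16, |JRW|=165/16
  updated: d(DEFJRW,Z)=103/16
6. join DEFJRW+Z (d=103/16) ⇒ DEFJRWZ; edges |DEFJRW|=103/32, |Z|=103/32
final tree: ((((D:37/8,E:99/8):217/16,F:15/16):53/16,((J:47/10,W:-7/10):41/3,R:23/6):165/16):103/32,Z:103/32)
total length: 1169/16

JW,R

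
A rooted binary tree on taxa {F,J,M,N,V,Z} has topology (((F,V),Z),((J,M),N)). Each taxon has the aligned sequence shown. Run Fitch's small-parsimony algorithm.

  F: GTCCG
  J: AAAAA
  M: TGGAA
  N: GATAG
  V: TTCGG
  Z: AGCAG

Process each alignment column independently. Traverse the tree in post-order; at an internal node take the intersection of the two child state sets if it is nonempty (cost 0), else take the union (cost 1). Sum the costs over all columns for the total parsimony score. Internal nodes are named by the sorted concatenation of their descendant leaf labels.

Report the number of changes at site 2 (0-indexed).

FV@0: {G} ∪ {T} = {G,T} (union, +1)
FVZ@0: {G,T} ∪ {A} = {A,G,T} (union, +1)
JM@0: {A} ∪ {T} = {A,T} (union, +1)
JMN@0: {A,T} ∪ {G} = {A,G,T} (union, +1)
FJMNVZ@0: {A,G,T} ∩ {A,G,T} = {A,G,T} (intersection, +0)
FV@1: {T} ∩ {T} = {T} (intersection, +0)
FVZ@1: {T} ∪ {G} = {G,T} (union, +1)
JM@1: {A} ∪ {G} = {A,G} (union, +1)
JMN@1: {A,G} ∩ {A} = {A} (intersection, +0)
FJMNVZ@1: {G,T} ∪ {A} = {A,G,T} (union, +1)
FV@2: {C} ∩ {C} = {C} (intersection, +0)
FVZ@2: {C} ∩ {C} = {C} (intersection, +0)
JM@2: {A} ∪ {G} = {A,G} (union, +1)
JMN@2: {A,G} ∪ {T} = {A,G,T} (union, +1)
FJMNVZ@2: {C} ∪ {A,G,T} = {A,C,G,T} (union, +1)
FV@3: {C} ∪ {G} = {C,G} (union, +1)
FVZ@3: {C,G} ∪ {A} = {A,C,G} (union, +1)
JM@3: {A} ∩ {A} = {A} (intersection, +0)
JMN@3: {A} ∩ {A} = {A} (intersection, +0)
FJMNVZ@3: {A,C,G} ∩ {A} = {A} (intersection, +0)
FV@4: {G} ∩ {G} = {G} (intersection, +0)
FVZ@4: {G} ∩ {G} = {G} (intersection, +0)
JM@4: {A} ∩ {A} = {A} (intersection, +0)
JMN@4: {A} ∪ {G} = {A,G} (union, +1)
FJMNVZ@4: {G} ∩ {A,G} = {G} (intersection, +0)
per-site changes: [4, 3, 3, 2, 1]; total = 13

3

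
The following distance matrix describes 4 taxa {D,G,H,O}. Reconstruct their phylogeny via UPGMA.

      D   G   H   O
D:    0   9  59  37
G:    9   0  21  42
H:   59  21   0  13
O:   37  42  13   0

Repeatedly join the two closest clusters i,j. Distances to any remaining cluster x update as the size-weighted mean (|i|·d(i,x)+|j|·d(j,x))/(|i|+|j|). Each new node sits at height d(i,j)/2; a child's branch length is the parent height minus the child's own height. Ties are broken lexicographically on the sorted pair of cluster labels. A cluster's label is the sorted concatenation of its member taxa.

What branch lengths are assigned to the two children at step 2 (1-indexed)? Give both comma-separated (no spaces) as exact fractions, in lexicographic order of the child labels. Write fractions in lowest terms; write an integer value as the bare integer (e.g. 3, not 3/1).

step 1: merge (D,G) at d=9; branch lengths D→9/2, G→9/2; new cluster DG
  updated: d(DG,H)=40, d(DG,O)=79/2
step 2: merge (H,O) at d=13; branch lengths H→13/2, O→13/2; new cluster HO
  updated: d(DG,HO)=159/4
step 3: merge (DG,HO) at d=159/4; branch lengths DG→123/8, HO→107/8; new cluster DGHO
final tree: ((D:9/2,G:9/2):123/8,(H:13/2,O:13/2):107/8)
total length: 203/4

13/2,13/2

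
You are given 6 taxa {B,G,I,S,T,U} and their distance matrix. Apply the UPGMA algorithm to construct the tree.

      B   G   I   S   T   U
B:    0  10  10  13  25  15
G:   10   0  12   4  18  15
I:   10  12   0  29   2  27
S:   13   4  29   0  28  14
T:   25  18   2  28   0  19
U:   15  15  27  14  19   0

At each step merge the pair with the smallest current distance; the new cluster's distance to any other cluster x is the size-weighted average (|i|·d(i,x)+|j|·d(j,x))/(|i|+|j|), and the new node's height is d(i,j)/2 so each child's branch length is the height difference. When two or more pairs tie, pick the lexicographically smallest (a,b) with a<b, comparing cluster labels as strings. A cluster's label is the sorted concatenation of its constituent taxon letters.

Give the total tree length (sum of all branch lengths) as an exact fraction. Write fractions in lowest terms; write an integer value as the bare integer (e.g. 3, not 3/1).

445/12

iteration 1: select I,T (d=2); attach at lengths (1, 1); label the merged cluster IT
  updated: d(B,IT)=35/2, d(G,IT)=15, d(IT,S)=57/2, d(IT,U)=23
iteration 2: select G,S (d=4); attach at lengths (2, 2); label the merged cluster GS
  updated: d(B,GS)=23/2, d(GS,IT)=87/4, d(GS,U)=29/2
iteration 3: select B,GS (d=23/2); attach at lengths (23/4, 15/4); label the merged cluster BGS
  updated: d(BGS,IT)=61/3, d(BGS,U)=44/3
iteration 4: select BGS,U (d=44/3); attach at lengths (19/12, 22/3); label the merged cluster BGSU
  updated: d(BGSU,IT)=21
iteration 5: select BGSU,IT (d=21); attach at lengths (19/6, 19/2); label the merged cluster BGISTU
final tree: (((B:23/4,(G:2,S:2):15/4):19/12,U:22/3):19/6,(I:1,T:1):19/2)
total length: 445/12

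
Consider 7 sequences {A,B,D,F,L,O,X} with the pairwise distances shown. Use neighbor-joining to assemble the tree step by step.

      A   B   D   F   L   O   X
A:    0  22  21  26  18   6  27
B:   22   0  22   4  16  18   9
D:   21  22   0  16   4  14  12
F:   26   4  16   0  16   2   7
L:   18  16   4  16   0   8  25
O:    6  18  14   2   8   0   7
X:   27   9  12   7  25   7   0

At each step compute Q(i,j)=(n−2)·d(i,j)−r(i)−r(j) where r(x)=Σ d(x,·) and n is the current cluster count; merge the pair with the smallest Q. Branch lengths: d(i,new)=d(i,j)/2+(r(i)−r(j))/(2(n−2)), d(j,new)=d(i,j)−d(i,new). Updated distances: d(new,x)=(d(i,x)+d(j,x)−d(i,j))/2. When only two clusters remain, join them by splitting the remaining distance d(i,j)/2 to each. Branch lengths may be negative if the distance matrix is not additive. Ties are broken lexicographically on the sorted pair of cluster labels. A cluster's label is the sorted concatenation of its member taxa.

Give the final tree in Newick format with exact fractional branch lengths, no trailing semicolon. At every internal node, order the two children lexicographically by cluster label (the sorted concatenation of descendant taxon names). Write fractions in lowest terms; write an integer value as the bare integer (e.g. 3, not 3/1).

1. join D+L (d=4, Q=-156) ⇒ DL; edges |D|=11/5, |L|=9/5
  updated: d(A,DL)=35/2, d(B,DL)=17, d(DL,F)=14, d(DL,O)=9, d(DL,X)=33/2
2. join A+O (d=6, Q=-233/2) ⇒ AO; edges |A|=161/16, |O|=-65/16
  updated: d(AO,B)=17, d(AO,DL)=41/4, d(AO,F)=11, d(AO,X)=14
3. join AO+DL (d=41/4, Q=-317/4) ⇒ ADLO; edges |AO|=101/24, |DL|=145/24
  updated: d(ADLO,B)=95/8, d(ADLO,F)=59/8, d(ADLO,X)=81/8
4. join ADLO+X (d=81/8, Q=-141/4) ⇒ ADLOX; edges |ADLO|=47/8, |X|=17/4
  updated: d(ADLOX,B)=43/8, d(ADLOX,F)=17/8
5. join ADLOX+B (d=43/8, Q=-23/2) ⇒ ABDLOX; edges |ADLOX|=7/4, |B|=29/8
  updated: d(ABDLOX,F)=3/8
6. join ABDLOX+F (d=3/8) ⇒ ABDFLOX; edges |ABDLOX|=3/16, |F|=3/16
final tree: (((((A:161/16,O:-65/16):101/24,(D:11/5,L:9/5):145/24):47/8,X:17/4):7/4,B:29/8):3/16,F:3/16)
total length: 289/8

(((((A:161/16,O:-65/16):101/24,(D:11/5,L:9/5):145/24):47/8,X:17/4):7/4,B:29/8):3/16,F:3/16)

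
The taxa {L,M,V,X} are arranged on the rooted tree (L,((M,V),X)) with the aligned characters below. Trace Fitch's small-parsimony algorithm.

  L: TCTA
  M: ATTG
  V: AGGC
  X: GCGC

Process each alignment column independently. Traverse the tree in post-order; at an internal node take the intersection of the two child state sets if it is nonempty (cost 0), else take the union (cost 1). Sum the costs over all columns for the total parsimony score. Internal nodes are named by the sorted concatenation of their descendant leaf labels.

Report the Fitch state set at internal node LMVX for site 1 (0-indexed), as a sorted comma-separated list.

C

[col 0] MV: children M:{A}, V:{A} ∩→ {A}; cost 0
[col 0] MVX: children MV:{A}, X:{G} ∪→ {A,G}; cost 1
[col 0] LMVX: children L:{T}, MVX:{A,G} ∪→ {A,G,T}; cost 1
[col 1] MV: children M:{T}, V:{G} ∪→ {G,T}; cost 1
[col 1] MVX: children MV:{G,T}, X:{C} ∪→ {C,G,T}; cost 1
[col 1] LMVX: children L:{C}, MVX:{C,G,T} ∩→ {C}; cost 0
[col 2] MV: children M:{T}, V:{G} ∪→ {G,T}; cost 1
[col 2] MVX: children MV:{G,T}, X:{G} ∩→ {G}; cost 0
[col 2] LMVX: children L:{T}, MVX:{G} ∪→ {G,T}; cost 1
[col 3] MV: children M:{G}, V:{C} ∪→ {C,G}; cost 1
[col 3] MVX: children MV:{C,G}, X:{C} ∩→ {C}; cost 0
[col 3] LMVX: children L:{A}, MVX:{C} ∪→ {A,C}; cost 1
per-site changes: [2, 2, 2, 2]; total = 8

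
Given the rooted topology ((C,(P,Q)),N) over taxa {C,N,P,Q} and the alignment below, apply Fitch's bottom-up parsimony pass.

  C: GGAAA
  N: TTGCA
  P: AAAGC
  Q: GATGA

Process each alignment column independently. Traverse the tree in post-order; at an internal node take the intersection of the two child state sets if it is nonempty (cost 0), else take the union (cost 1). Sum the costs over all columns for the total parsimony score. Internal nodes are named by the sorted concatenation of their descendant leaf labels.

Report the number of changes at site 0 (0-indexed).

PQ@0: {A} ∪ {G} = {A,G} (union, +1)
CPQ@0: {G} ∩ {A,G} = {G} (intersection, +0)
CNPQ@0: {G} ∪ {T} = {G,T} (union, +1)
PQ@1: {A} ∩ {A} = {A} (intersection, +0)
CPQ@1: {G} ∪ {A} = {A,G} (union, +1)
CNPQ@1: {A,G} ∪ {T} = {A,G,T} (union, +1)
PQ@2: {A} ∪ {T} = {A,T} (union, +1)
CPQ@2: {A} ∩ {A,T} = {A} (intersection, +0)
CNPQ@2: {A} ∪ {G} = {A,G} (union, +1)
PQ@3: {G} ∩ {G} = {G} (intersection, +0)
CPQ@3: {A} ∪ {G} = {A,G} (union, +1)
CNPQ@3: {A,G} ∪ {C} = {A,C,G} (union, +1)
PQ@4: {C} ∪ {A} = {A,C} (union, +1)
CPQ@4: {A} ∩ {A,C} = {A} (intersection, +0)
CNPQ@4: {A} ∩ {A} = {A} (intersection, +0)
per-site changes: [2, 2, 2, 2, 1]; total = 9

2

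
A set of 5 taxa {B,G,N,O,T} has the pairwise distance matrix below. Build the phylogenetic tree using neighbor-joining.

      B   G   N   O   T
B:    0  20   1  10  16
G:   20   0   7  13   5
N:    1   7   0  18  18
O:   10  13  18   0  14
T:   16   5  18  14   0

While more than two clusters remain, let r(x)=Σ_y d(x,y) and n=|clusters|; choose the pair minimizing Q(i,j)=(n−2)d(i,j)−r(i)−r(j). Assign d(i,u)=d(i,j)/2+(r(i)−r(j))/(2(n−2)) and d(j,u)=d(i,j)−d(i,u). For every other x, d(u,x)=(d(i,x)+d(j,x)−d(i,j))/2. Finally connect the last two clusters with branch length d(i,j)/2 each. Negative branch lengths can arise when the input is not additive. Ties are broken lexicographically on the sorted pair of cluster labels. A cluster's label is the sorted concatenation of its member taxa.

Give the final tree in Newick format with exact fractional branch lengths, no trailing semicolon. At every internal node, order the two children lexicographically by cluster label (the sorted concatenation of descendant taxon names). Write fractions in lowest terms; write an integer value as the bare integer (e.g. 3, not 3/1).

step 1: merge (B,N) at d=1, Q=-88; branch lengths B→1, N→0; new cluster BN
  updated: d(BN,G)=13, d(BN,O)=27/2, d(BN,T)=33/2
step 2: merge (BN,O) at d=27/2, Q=-113/2; branch lengths BN→59/8, O→49/8; new cluster BNO
  updated: d(BNO,G)=25/4, d(BNO,T)=17/2
step 3: merge (BNO,G) at d=25/4, Q=-79/4; branch lengths BNO→39/8, G→11/8; new cluster BGNO
  updated: d(BGNO,T)=29/8
step 4: merge (BGNO,T) at d=29/8; branch lengths BGNO→29/16, T→29/16; new cluster BGNOT
final tree: ((((B:1,N:0):59/8,O:49/8):39/8,G:11/8):29/16,T:29/16)
total length: 195/8

((((B:1,N:0):59/8,O:49/8):39/8,G:11/8):29/16,T:29/16)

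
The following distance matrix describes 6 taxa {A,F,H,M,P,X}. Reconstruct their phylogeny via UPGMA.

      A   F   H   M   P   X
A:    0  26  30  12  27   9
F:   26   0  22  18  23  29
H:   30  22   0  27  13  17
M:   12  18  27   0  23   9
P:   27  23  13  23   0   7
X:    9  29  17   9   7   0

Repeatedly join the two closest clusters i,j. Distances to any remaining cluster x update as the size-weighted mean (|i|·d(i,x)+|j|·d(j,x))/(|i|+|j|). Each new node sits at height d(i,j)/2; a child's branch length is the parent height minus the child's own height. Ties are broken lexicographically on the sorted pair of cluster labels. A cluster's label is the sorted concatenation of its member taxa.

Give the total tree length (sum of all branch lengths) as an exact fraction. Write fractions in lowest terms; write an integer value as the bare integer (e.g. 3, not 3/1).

3061/60

iteration 1: select P,X (d=7); attach at lengths (7/2, 7/2); label the merged cluster PX
  updated: d(A,PX)=18, d(F,PX)=26, d(H,PX)=15, d(M,PX)=16
iteration 2: select A,M (d=12); attach at lengths (6, 6); label the merged cluster AM
  updated: d(AM,F)=22, d(AM,H)=57/2, d(AM,PX)=17
iteration 3: select H,PX (d=15); attach at lengths (15/2, 4); label the merged cluster HPX
  updated: d(AM,HPX)=125/6, d(F,HPX)=74/3
iteration 4: select AM,HPX (d=125/6); attach at lengths (53/12, 35/12); label the merged cluster AHMPX
  updated: d(AHMPX,F)=118/5
iteration 5: select AHMPX,F (d=118/5); attach at lengths (83/60, 59/5); label the merged cluster AFHMPX
final tree: (((A:6,M:6):53/12,(H:15/2,(P:7/2,X:7/2):4):35/12):83/60,F:59/5)
total length: 3061/60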